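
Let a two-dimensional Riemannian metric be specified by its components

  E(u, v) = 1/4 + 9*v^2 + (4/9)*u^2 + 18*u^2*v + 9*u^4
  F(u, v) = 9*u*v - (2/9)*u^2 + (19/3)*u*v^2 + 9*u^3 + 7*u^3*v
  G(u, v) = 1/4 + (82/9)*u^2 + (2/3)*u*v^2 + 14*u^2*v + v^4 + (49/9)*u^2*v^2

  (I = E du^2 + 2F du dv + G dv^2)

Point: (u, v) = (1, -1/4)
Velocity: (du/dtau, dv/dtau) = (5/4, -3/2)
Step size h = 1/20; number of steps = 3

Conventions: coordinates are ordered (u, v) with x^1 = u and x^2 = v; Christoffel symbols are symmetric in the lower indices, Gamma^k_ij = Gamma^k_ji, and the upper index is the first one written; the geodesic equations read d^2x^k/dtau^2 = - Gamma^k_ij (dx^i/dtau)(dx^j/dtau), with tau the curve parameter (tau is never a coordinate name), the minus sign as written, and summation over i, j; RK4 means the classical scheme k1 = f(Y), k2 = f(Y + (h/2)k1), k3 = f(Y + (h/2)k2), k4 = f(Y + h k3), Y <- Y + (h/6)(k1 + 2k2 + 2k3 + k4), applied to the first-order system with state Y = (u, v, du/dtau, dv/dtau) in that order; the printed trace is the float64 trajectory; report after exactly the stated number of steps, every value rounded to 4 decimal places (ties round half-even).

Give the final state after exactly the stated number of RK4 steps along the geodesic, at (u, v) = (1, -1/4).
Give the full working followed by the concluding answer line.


f(Y) = (du/dtau, dv/dtau, -Gamma^u_ij Y'^i Y'^j, -Gamma^v_ij Y'^i Y'^j) with the Gammas evaluated at the stage position; h = 0.050000; intermediate values shown to 6 dp
step 0: u = 1.0000, v = -0.2500, du/dtau = 1.2500, dv/dtau = -1.5000
step 1:
  k1: at (u, v) = (1.000000, -0.250000), (du/dtau, dv/dtau) = (1.250000, -1.500000); Gamma_uuu = 2.326627, Gamma_uuv = 1.225274, Gamma_uvv = 1.599583, Gamma_vuu = 0.106343, Gamma_vuv = -0.058727, Gamma_vvv = -0.453765; k1 = (1.250000, -1.500000, -2.639642, 0.634582)
  k2: at (u, v) = (1.031250, -0.287500), (du/dtau, dv/dtau) = (1.184009, -1.484135); Gamma_uuu = 2.437981, Gamma_uuv = 1.289452, Gamma_uvv = 1.695074, Gamma_vuu = -0.021038, Gamma_vuv = -0.176639, Gamma_vvv = -0.555813; k2 = (1.184009, -1.484135, -2.619694, 0.632966)
  k3: at (u, v) = (1.029600, -0.287103), (du/dtau, dv/dtau) = (1.184508, -1.484176); Gamma_uuu = 2.436085, Gamma_uuv = 1.289633, Gamma_uvv = 1.697050, Gamma_vuu = -0.013960, Gamma_vuv = -0.172282, Gamma_vvv = -0.553801; k3 = (1.184508, -1.484176, -2.621797, 0.633738)
  k4: at (u, v) = (1.059225, -0.324209), (du/dtau, dv/dtau) = (1.118910, -1.468313); Gamma_uuu = 2.538389, Gamma_uuv = 1.338535, Gamma_uvv = 1.767467, Gamma_vuu = -0.141437, Gamma_vuv = -0.277603, Gamma_vvv = -0.639254; k4 = (1.118910, -1.468313, -2.590333, 0.643114)
  Y <- Y + (h/6)(k1 + 2k2 + 2k3 + k4): u = 1.0592, v = -0.3242, du/dtau = 1.1191, dv/dtau = -1.4682
step 2:
  k1: at (u, v) = (1.059216, -0.324208), (du/dtau, dv/dtau) = (1.119059, -1.468241); Gamma_uuu = 2.538381, Gamma_uuv = 1.338539, Gamma_uvv = 1.767485, Gamma_vuu = -0.141394, Gamma_vuv = -0.277580, Gamma_vvv = -0.639246; k1 = (1.119059, -1.468241, -2.590450, 0.642953)
  k2: at (u, v) = (1.087193, -0.360914), (du/dtau, dv/dtau) = (1.054297, -1.452167); Gamma_uuu = 2.630648, Gamma_uuv = 1.372651, Gamma_uvv = 1.815701, Gamma_vuu = -0.267407, Gamma_vuv = -0.369460, Gamma_vvv = -0.708485; k2 = (1.054297, -1.452167, -2.549908, 0.659983)
  k3: at (u, v) = (1.085574, -0.360512), (du/dtau, dv/dtau) = (1.055311, -1.451741); Gamma_uuu = 2.628919, Gamma_uuv = 1.373290, Gamma_uvv = 1.818601, Gamma_vuu = -0.259241, Gamma_vuv = -0.365211, Gamma_vvv = -0.706780; k3 = (1.055311, -1.451741, -2.552709, 0.659253)
  k4: at (u, v) = (1.111982, -0.396795), (du/dtau, dv/dtau) = (0.991423, -1.435278); Gamma_uuu = 2.710611, Gamma_uuv = 1.393809, Gamma_uvv = 1.848213, Gamma_vuu = -0.381509, Gamma_vuv = -0.443313, Gamma_vvv = -0.760825; k4 = (0.991423, -1.435278, -2.504984, 0.680671)
  Y <- Y + (h/6)(k1 + 2k2 + 2k3 + k4): u = 1.1120, v = -0.3968, du/dtau = 0.9916, dv/dtau = -1.4352
step 3:
  k1: at (u, v) = (1.111964, -0.396802), (du/dtau, dv/dtau) = (0.991553, -1.435223); Gamma_uuu = 2.710614, Gamma_uuv = 1.393830, Gamma_uvv = 1.848279, Gamma_vuu = -0.381405, Gamma_vuv = -0.443268, Gamma_vvv = -0.760817; k1 = (0.991553, -1.435223, -2.505102, 0.680539)
  k2: at (u, v) = (1.136753, -0.432683), (du/dtau, dv/dtau) = (0.928926, -1.418210); Gamma_uuu = 2.781227, Gamma_uuv = 1.401857, Gamma_uvv = 1.862357, Gamma_vuu = -0.498156, Gamma_vuv = -0.507071, Gamma_vvv = -0.800550; k2 = (0.928926, -1.418210, -2.452077, 0.703979)
  k3: at (u, v) = (1.135187, -0.432258), (du/dtau, dv/dtau) = (0.930251, -1.417624); Gamma_uuu = 2.779832, Gamma_uuv = 1.402921, Gamma_uvv = 1.865814, Gamma_vuu = -0.489262, Gamma_vuv = -0.503131, Gamma_vvv = -0.799167; k3 = (0.930251, -1.417624, -2.455029, 0.702439)
  k4: at (u, v) = (1.158476, -0.467683), (du/dtau, dv/dtau) = (0.868802, -1.400101); Gamma_uuu = 2.839482, Gamma_uuv = 1.400042, Gamma_uvv = 1.867375, Gamma_vuu = -0.598846, Gamma_vuv = -0.552991, Gamma_vvv = -0.826044; k4 = (0.868802, -1.400101, -2.397821, 0.725971)
  Y <- Y + (h/6)(k1 + 2k2 + 2k3 + k4): u = 1.1585, v = -0.4677, du/dtau = 0.8689, dv/dtau = -1.4001

Answer: u = 1.1585, v = -0.4677, du/dtau = 0.8689, dv/dtau = -1.4001


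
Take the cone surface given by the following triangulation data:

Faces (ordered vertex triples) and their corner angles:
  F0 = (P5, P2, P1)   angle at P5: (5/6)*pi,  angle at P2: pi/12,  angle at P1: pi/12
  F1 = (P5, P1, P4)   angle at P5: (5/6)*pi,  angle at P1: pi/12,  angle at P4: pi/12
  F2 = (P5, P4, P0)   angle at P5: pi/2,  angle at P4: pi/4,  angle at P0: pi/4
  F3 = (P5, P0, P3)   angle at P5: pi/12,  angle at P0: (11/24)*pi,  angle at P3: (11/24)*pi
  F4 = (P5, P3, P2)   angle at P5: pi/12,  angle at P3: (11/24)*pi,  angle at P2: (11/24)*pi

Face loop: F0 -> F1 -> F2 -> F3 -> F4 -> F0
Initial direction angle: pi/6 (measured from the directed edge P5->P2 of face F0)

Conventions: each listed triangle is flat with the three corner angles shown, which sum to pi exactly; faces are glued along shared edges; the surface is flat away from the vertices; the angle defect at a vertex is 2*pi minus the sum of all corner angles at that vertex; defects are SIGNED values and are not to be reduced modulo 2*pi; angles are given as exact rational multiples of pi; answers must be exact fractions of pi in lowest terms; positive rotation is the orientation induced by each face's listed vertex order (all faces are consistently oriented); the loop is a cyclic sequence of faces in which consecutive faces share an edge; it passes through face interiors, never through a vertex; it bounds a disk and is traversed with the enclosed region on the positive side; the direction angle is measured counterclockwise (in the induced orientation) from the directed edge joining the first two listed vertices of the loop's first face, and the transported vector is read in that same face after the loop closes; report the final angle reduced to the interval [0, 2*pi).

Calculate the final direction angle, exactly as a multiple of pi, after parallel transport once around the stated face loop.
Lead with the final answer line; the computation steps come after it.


Answer: final direction angle = (11/6)*pi

enclosed vertex P5: corner angles sum to (7/3)*pi, defect = 2*pi - (7/3)*pi = -pi/3
final direction = starting direction + enclosed defect total, reduced mod 2*pi (induced orientation)
final angle = pi/6 - pi/3 = (11/6)*pi (mod 2*pi)


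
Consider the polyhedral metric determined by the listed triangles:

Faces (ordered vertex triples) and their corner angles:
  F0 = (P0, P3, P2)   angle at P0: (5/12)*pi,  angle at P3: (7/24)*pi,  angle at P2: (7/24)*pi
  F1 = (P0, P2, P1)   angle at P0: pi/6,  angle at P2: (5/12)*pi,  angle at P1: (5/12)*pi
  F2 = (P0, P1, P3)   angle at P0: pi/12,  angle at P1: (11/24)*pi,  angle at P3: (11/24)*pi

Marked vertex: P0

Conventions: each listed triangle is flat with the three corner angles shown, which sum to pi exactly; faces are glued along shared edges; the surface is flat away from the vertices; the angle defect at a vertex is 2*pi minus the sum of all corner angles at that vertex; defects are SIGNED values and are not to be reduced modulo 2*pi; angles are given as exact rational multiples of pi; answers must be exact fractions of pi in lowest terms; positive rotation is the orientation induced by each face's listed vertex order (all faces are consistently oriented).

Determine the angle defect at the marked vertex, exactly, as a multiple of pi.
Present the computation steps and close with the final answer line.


Sum of corner angles at P0: (2/3)*pi
defect = 2*pi - (2/3)*pi

Answer: defect(P0) = (4/3)*pi


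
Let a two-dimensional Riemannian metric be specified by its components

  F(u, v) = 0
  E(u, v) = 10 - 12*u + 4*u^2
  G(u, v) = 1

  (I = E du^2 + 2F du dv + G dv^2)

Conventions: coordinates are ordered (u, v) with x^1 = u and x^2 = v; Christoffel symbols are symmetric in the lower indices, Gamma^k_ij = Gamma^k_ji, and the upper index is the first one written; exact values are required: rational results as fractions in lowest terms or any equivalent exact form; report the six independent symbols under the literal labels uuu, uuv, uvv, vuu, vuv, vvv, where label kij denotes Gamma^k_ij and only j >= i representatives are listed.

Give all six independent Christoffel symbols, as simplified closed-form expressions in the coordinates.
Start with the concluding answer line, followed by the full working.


Answer: Gamma_uuu = (2*u - 3)/(2*u^2 - 6*u + 5), Gamma_uuv = 0, Gamma_uvv = 0, Gamma_vuu = 0, Gamma_vuv = 0, Gamma_vvv = 0

E = 10 - 12*u + 4*u^2; F = 0; G = 1
Gamma^k_ij = (1/2) g^{kl} (d_i g_jl + d_j g_il - d_l g_ij), with g^inv = (1/(EG-F^2)) [[G, -F], [-F, E]]
first partials: E_u = -12 + 8*u, E_v = 0, F_u = 0, F_v = 0, G_u = 0, G_v = 0
D = EG - F^2 = 10 - 12*u + 4*u^2
expanded: Gamma^u_uu = (G E_u - 2F F_u + F E_v)/(2D), Gamma^u_uv = (G E_v - F G_u)/(2D), Gamma^u_vv = (2G F_v - G G_u - F G_v)/(2D), Gamma^v_uu = (2E F_u - E E_v - F E_u)/(2D), Gamma^v_uv = (E G_u - F E_v)/(2D), Gamma^v_vv = (E G_v - 2F F_v + F G_u)/(2D); substitute and cancel common factors


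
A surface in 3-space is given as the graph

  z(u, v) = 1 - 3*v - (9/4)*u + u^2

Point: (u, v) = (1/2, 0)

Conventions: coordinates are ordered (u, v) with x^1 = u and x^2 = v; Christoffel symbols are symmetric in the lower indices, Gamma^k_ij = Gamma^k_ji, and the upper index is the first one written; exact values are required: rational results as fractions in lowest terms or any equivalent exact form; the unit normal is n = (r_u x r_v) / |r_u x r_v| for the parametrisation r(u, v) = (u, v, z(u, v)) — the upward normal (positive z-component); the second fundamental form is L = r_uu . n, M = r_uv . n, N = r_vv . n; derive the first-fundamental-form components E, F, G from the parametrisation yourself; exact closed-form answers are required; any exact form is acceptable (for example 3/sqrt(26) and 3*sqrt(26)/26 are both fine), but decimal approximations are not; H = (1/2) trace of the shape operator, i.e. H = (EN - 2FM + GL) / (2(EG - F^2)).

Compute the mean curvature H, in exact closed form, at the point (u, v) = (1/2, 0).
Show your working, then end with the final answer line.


z_u = -5/4, z_v = -3, z_uu = 2, z_uv = 0, z_vv = 0
E = 41/16, F = 15/4, G = 10; answer radicand W^2 = 185/16
unnormalised second-form numerators: l = 2, m = 0, n = 0; L = l/sqrt(185/16), and similarly M = m/sqrt(W^2), N = n/sqrt(W^2)
H = (E*n - 2*F*m + G*l) / (2*(EG - F^2)*sqrt(W^2)); E*n - 2*F*m + G*l = 20, EG - F^2 = 185/16, so H = (32/37)/sqrt(185/16)

Answer: H = 128*sqrt(185)/6845


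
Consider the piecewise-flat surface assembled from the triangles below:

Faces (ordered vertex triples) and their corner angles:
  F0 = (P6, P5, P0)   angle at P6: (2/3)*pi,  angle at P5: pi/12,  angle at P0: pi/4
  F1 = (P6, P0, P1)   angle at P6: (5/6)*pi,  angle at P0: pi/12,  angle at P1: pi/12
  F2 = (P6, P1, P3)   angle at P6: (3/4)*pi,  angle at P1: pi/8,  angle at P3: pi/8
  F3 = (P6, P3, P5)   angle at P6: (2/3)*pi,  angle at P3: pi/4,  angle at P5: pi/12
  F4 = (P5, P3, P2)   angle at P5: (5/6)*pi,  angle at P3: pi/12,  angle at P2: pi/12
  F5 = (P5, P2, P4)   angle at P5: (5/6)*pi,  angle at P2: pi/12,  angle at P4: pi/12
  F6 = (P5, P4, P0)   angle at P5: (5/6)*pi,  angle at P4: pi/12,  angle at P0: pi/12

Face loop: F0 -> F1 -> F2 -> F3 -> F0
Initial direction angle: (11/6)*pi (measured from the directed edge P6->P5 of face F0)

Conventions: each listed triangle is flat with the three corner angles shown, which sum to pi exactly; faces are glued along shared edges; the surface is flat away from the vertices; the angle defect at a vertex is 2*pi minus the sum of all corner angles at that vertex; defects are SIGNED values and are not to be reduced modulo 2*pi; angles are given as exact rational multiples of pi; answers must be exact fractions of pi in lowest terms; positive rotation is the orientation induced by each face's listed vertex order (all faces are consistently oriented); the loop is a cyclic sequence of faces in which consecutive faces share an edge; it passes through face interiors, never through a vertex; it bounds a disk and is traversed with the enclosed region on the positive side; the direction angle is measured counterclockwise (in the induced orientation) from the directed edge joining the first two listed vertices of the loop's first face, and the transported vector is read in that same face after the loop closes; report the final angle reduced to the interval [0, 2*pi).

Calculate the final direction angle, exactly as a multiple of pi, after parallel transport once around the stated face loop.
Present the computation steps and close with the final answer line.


enclosed vertex P6: corner angles sum to (35/12)*pi, defect = 2*pi - (35/12)*pi = (-11/12)*pi
transport around the loop rotates by the sum of enclosed defects; add to the initial angle mod 2*pi
final angle = (11/6)*pi - (11/12)*pi = (11/12)*pi (mod 2*pi)

Answer: final direction angle = (11/12)*pi


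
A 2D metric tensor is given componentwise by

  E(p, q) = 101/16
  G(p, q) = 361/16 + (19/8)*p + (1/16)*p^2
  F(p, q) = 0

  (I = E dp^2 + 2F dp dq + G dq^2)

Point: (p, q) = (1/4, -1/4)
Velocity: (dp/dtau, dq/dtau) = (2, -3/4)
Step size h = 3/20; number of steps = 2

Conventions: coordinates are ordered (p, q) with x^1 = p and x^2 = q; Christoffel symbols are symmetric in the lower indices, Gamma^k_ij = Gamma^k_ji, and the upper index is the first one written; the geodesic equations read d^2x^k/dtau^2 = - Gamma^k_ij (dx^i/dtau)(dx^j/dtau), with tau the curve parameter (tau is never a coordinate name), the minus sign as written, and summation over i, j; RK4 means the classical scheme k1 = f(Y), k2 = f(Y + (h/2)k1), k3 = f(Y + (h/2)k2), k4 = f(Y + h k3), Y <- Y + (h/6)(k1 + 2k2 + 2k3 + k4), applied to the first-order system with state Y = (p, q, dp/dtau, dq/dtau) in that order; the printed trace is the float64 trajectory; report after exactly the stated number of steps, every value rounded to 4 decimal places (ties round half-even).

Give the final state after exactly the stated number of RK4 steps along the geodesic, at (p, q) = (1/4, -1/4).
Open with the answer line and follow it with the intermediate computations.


Answer: p = 0.8547, q = -0.4682, dp/dtau = 2.0307, dq/dtau = -0.7050

f(Y) = (dp/dtau, dq/dtau, -Gamma^p_ij Y'^i Y'^j, -Gamma^q_ij Y'^i Y'^j) with the Gammas evaluated at the stage position; h = 0.150000; intermediate values shown to 6 dp
step 0: p = 0.2500, q = -0.2500, dp/dtau = 2.0000, dq/dtau = -0.7500
step 1:
  k1: at (p, q) = (0.250000, -0.250000), (dp/dtau, dq/dtau) = (2.000000, -0.750000); Gamma_ppp = 0.000000, Gamma_ppq = 0.000000, Gamma_pqq = -0.190594, Gamma_qpp = 0.000000, Gamma_qpq = 0.051948, Gamma_qqq = 0.000000; k1 = (2.000000, -0.750000, 0.107209, 0.155844)
  k2: at (p, q) = (0.400000, -0.306250), (dp/dtau, dq/dtau) = (2.008041, -0.738312); Gamma_ppp = 0.000000, Gamma_ppq = 0.000000, Gamma_pqq = -0.192079, Gamma_qpp = 0.000000, Gamma_qpq = 0.051546, Gamma_qqq = 0.000000; k2 = (2.008041, -0.738312, 0.104703, 0.152841)
  k3: at (p, q) = (0.400603, -0.305373), (dp/dtau, dq/dtau) = (2.007853, -0.738537); Gamma_ppp = 0.000000, Gamma_ppq = 0.000000, Gamma_pqq = -0.192085, Gamma_qpp = 0.000000, Gamma_qpq = 0.051545, Gamma_qqq = 0.000000; k3 = (2.007853, -0.738537, 0.104770, 0.152869)
  k4: at (p, q) = (0.551178, -0.360781), (dp/dtau, dq/dtau) = (2.015716, -0.727070); Gamma_ppp = 0.000000, Gamma_ppq = 0.000000, Gamma_pqq = -0.193576, Gamma_qpp = 0.000000, Gamma_qpq = 0.051148, Gamma_qqq = 0.000000; k4 = (2.015716, -0.727070, 0.102330, 0.149921)
  Y <- Y + (h/6)(k1 + 2k2 + 2k3 + k4): p = 0.5512, q = -0.3608, dp/dtau = 2.0157, dq/dtau = -0.7271
step 2:
  k1: at (p, q) = (0.551188, -0.360769), (dp/dtau, dq/dtau) = (2.015712, -0.727070); Gamma_ppp = 0.000000, Gamma_ppq = 0.000000, Gamma_pqq = -0.193576, Gamma_qpp = 0.000000, Gamma_qpq = 0.051148, Gamma_qqq = 0.000000; k1 = (2.015712, -0.727070, 0.102330, 0.149921)
  k2: at (p, q) = (0.702366, -0.415299), (dp/dtau, dq/dtau) = (2.023387, -0.715826); Gamma_ppp = 0.000000, Gamma_ppq = 0.000000, Gamma_pqq = -0.195073, Gamma_qpp = 0.000000, Gamma_qpq = 0.050755, Gamma_qqq = 0.000000; k2 = (2.023387, -0.715826, 0.099957, 0.147027)
  k3: at (p, q) = (0.702942, -0.414456), (dp/dtau, dq/dtau) = (2.023209, -0.716043); Gamma_ppp = 0.000000, Gamma_ppq = 0.000000, Gamma_pqq = -0.195079, Gamma_qpp = 0.000000, Gamma_qpq = 0.050754, Gamma_qqq = 0.000000; k3 = (2.023209, -0.716043, 0.100020, 0.147055)
  k4: at (p, q) = (0.854669, -0.468176), (dp/dtau, dq/dtau) = (2.030715, -0.705012); Gamma_ppp = 0.000000, Gamma_ppq = 0.000000, Gamma_pqq = -0.196581, Gamma_qpp = 0.000000, Gamma_qpq = 0.050366, Gamma_qqq = 0.000000; k4 = (2.030715, -0.705012, 0.097709, 0.144216)
  Y <- Y + (h/6)(k1 + 2k2 + 2k3 + k4): p = 0.8547, q = -0.4682, dp/dtau = 2.0307, dq/dtau = -0.7050


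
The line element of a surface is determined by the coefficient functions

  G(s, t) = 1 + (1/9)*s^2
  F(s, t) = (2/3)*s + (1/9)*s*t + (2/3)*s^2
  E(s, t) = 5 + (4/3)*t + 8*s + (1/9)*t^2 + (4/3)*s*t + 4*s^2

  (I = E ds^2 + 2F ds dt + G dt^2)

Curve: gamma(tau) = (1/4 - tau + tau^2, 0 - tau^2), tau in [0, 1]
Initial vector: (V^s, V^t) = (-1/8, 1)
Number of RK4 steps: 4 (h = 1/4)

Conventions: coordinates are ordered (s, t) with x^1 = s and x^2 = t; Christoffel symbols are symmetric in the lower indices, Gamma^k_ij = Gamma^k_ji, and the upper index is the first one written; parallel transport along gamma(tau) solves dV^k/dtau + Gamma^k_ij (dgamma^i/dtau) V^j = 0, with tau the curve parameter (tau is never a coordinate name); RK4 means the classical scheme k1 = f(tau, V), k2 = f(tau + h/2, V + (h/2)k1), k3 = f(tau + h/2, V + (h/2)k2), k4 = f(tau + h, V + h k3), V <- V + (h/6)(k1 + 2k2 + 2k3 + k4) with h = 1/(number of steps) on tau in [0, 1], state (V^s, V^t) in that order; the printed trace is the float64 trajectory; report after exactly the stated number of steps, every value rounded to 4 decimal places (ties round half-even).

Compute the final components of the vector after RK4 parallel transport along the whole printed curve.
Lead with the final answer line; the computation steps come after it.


Answer: V^s = -0.1405, V^t = 0.9998

gamma'(tau) = (-1 + 2*tau, -2*tau); f(tau, V)^k = -Gamma^k_ij(gamma(tau)) gamma'^i(tau) V^j; h = 1/4; intermediate values shown to 6 dp
curve data and Christoffel symbols at the stage parameters:
  tau = 0.000000: gamma = (0.250000, 0.000000), gamma' = (-1.000000, 0.000000); Gamma_sss = 0.688995, Gamma_sst = 0.114833, Gamma_stt = 0.000000, Gamma_tss = 0.022967, Gamma_tst = 0.003828, Gamma_ttt = 0.000000
  tau = 0.125000: gamma = (0.140625, -0.015625), gamma' = (-0.750000, -0.250000); Gamma_sss = 0.736278, Gamma_sst = 0.122713, Gamma_stt = 0.000000, Gamma_tss = 0.015164, Gamma_tst = 0.002527, Gamma_ttt = 0.000000
  tau = 0.250000: gamma = (0.062500, -0.062500), gamma' = (-0.500000, -0.500000); Gamma_sss = 0.775308, Gamma_sst = 0.129218, Gamma_stt = 0.000000, Gamma_tss = 0.007676, Gamma_tst = 0.001279, Gamma_ttt = 0.000000
  tau = 0.375000: gamma = (0.015625, -0.140625), gamma' = (-0.250000, -0.750000); Gamma_sss = 0.803753, Gamma_sst = 0.133959, Gamma_stt = 0.000000, Gamma_tss = 0.002110, Gamma_tst = 0.000352, Gamma_ttt = 0.000000
  tau = 0.500000: gamma = (0.000000, -0.250000), gamma' = (0.000000, -1.000000); Gamma_sss = 0.820208, Gamma_sst = 0.136701, Gamma_stt = 0.000000, Gamma_tss = 0.000000, Gamma_tst = 0.000000, Gamma_ttt = 0.000000
  tau = 0.625000: gamma = (0.015625, -0.390625), gamma' = (0.250000, -1.250000); Gamma_sss = 0.824034, Gamma_sst = 0.137339, Gamma_stt = 0.000000, Gamma_tss = 0.002258, Gamma_tst = 0.000376, Gamma_ttt = 0.000000
  tau = 0.750000: gamma = (0.062500, -0.562500), gamma' = (0.500000, -1.500000); Gamma_sss = 0.815045, Gamma_sst = 0.135841, Gamma_stt = 0.000000, Gamma_tss = 0.008764, Gamma_tst = 0.001461, Gamma_ttt = 0.000000
  tau = 0.875000: gamma = (0.140625, -0.765625), gamma' = (0.750000, -1.750000); Gamma_sss = 0.793431, Gamma_sst = 0.132238, Gamma_stt = 0.000000, Gamma_tss = 0.018357, Gamma_tst = 0.003060, Gamma_ttt = 0.000000
  tau = 1.000000: gamma = (0.250000, -1.000000), gamma' = (1.000000, -2.000000); Gamma_sss = 0.760049, Gamma_sst = 0.126675, Gamma_stt = 0.000000, Gamma_tss = 0.029233, Gamma_tst = 0.004872, Gamma_ttt = 0.000000
step 0: V^s = -0.1250, V^t = 1.0000
step 1: k1 = (0.028708, 0.000957), k2 = (0.021277, 0.000438), k3 = (0.020729, 0.000427), k4 = (0.010427, 0.000103); V <- V + (h/6)(k1 + 2k2 + 2k3 + k4): V^s = -0.1199, V^t = 1.0001
step 2: k1 = (0.010404, 0.000103), k2 = (-0.002243, -0.000006), k3 = (-0.002720, -0.000007), k4 = (-0.016479, 0.000000); V <- V + (h/6)(k1 + 2k2 + 2k3 + k4): V^s = -0.1205, V^t = 1.0001
step 3: k1 = (-0.016477, 0.000000), k2 = (-0.030130, -0.000083), k3 = (-0.030071, -0.000082), k4 = (-0.041835, -0.000450); V <- V + (h/6)(k1 + 2k2 + 2k3 + k4): V^s = -0.1280, V^t = 1.0001
step 4: k1 = (-0.041849, -0.000450), k2 = (-0.050738, -0.001174), k3 = (-0.050325, -0.001164), k4 = (-0.055426, -0.002132); V <- V + (h/6)(k1 + 2k2 + 2k3 + k4): V^s = -0.1405, V^t = 0.9998


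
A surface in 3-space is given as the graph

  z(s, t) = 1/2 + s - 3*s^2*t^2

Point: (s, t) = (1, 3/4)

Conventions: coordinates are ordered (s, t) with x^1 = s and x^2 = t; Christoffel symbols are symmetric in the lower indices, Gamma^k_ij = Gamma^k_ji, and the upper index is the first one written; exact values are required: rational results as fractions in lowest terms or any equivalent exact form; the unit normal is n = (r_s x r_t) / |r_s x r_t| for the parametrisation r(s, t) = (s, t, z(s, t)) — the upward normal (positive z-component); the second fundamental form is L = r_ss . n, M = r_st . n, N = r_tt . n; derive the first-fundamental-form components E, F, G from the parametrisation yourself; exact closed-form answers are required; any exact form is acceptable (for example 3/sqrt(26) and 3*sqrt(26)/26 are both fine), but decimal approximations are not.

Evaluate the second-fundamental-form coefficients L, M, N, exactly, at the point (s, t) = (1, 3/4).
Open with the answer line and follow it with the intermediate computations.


Answer: L = -27*sqrt(1721)/1721, M = -72*sqrt(1721)/1721, N = -48*sqrt(1721)/1721

z_s = -19/8, z_t = -9/2, z_ss = -27/8, z_st = -9, z_tt = -6
E = 425/64, F = 171/16, G = 85/4; answer radicand W^2 = 1721/64
unnormalised second-form numerators: l = -27/8, m = -9, n = -6; L = l/sqrt(1721/64), and similarly M = m/sqrt(W^2), N = n/sqrt(W^2)


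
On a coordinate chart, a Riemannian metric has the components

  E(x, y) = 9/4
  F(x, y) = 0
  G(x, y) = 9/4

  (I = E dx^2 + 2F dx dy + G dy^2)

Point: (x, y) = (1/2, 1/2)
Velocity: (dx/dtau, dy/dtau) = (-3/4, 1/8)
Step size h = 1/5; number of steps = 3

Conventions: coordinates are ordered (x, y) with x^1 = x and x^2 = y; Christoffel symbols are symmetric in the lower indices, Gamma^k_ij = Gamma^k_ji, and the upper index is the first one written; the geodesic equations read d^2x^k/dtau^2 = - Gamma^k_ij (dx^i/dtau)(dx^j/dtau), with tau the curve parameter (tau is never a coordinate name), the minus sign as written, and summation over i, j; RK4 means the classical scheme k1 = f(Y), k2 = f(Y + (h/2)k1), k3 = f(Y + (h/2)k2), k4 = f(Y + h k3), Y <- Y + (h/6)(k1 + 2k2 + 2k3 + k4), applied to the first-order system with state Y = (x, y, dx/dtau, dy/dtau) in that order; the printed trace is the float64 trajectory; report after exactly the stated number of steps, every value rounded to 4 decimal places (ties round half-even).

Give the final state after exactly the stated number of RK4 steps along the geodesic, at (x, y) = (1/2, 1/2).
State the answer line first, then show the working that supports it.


Answer: x = 0.0500, y = 0.5750, dx/dtau = -0.7500, dy/dtau = 0.1250

f(Y) = (dx/dtau, dy/dtau, -Gamma^x_ij Y'^i Y'^j, -Gamma^y_ij Y'^i Y'^j) with the Gammas evaluated at the stage position; h = 0.200000; intermediate values shown to 6 dp
step 0: x = 0.5000, y = 0.5000, dx/dtau = -0.7500, dy/dtau = 0.1250
step 1:
  k1: at (x, y) = (0.500000, 0.500000), (dx/dtau, dy/dtau) = (-0.750000, 0.125000); Gamma_xxx = 0.000000, Gamma_xxy = 0.000000, Gamma_xyy = 0.000000, Gamma_yxx = 0.000000, Gamma_yxy = 0.000000, Gamma_yyy = 0.000000; k1 = (-0.750000, 0.125000, 0.000000, 0.000000)
  k2: at (x, y) = (0.425000, 0.512500), (dx/dtau, dy/dtau) = (-0.750000, 0.125000); Gamma_xxx = 0.000000, Gamma_xxy = 0.000000, Gamma_xyy = 0.000000, Gamma_yxx = 0.000000, Gamma_yxy = 0.000000, Gamma_yyy = 0.000000; k2 = (-0.750000, 0.125000, 0.000000, 0.000000)
  k3: at (x, y) = (0.425000, 0.512500), (dx/dtau, dy/dtau) = (-0.750000, 0.125000); Gamma_xxx = 0.000000, Gamma_xxy = 0.000000, Gamma_xyy = 0.000000, Gamma_yxx = 0.000000, Gamma_yxy = 0.000000, Gamma_yyy = 0.000000; k3 = (-0.750000, 0.125000, 0.000000, 0.000000)
  k4: at (x, y) = (0.350000, 0.525000), (dx/dtau, dy/dtau) = (-0.750000, 0.125000); Gamma_xxx = 0.000000, Gamma_xxy = 0.000000, Gamma_xyy = 0.000000, Gamma_yxx = 0.000000, Gamma_yxy = 0.000000, Gamma_yyy = 0.000000; k4 = (-0.750000, 0.125000, 0.000000, 0.000000)
  Y <- Y + (h/6)(k1 + 2k2 + 2k3 + k4): x = 0.3500, y = 0.5250, dx/dtau = -0.7500, dy/dtau = 0.1250
step 2:
  k1: at (x, y) = (0.350000, 0.525000), (dx/dtau, dy/dtau) = (-0.750000, 0.125000); Gamma_xxx = 0.000000, Gamma_xxy = 0.000000, Gamma_xyy = 0.000000, Gamma_yxx = 0.000000, Gamma_yxy = 0.000000, Gamma_yyy = 0.000000; k1 = (-0.750000, 0.125000, 0.000000, 0.000000)
  k2: at (x, y) = (0.275000, 0.537500), (dx/dtau, dy/dtau) = (-0.750000, 0.125000); Gamma_xxx = 0.000000, Gamma_xxy = 0.000000, Gamma_xyy = 0.000000, Gamma_yxx = 0.000000, Gamma_yxy = 0.000000, Gamma_yyy = 0.000000; k2 = (-0.750000, 0.125000, 0.000000, 0.000000)
  k3: at (x, y) = (0.275000, 0.537500), (dx/dtau, dy/dtau) = (-0.750000, 0.125000); Gamma_xxx = 0.000000, Gamma_xxy = 0.000000, Gamma_xyy = 0.000000, Gamma_yxx = 0.000000, Gamma_yxy = 0.000000, Gamma_yyy = 0.000000; k3 = (-0.750000, 0.125000, 0.000000, 0.000000)
  k4: at (x, y) = (0.200000, 0.550000), (dx/dtau, dy/dtau) = (-0.750000, 0.125000); Gamma_xxx = 0.000000, Gamma_xxy = 0.000000, Gamma_xyy = 0.000000, Gamma_yxx = 0.000000, Gamma_yxy = 0.000000, Gamma_yyy = 0.000000; k4 = (-0.750000, 0.125000, 0.000000, 0.000000)
  Y <- Y + (h/6)(k1 + 2k2 + 2k3 + k4): x = 0.2000, y = 0.5500, dx/dtau = -0.7500, dy/dtau = 0.1250
step 3:
  k1: at (x, y) = (0.200000, 0.550000), (dx/dtau, dy/dtau) = (-0.750000, 0.125000); Gamma_xxx = 0.000000, Gamma_xxy = 0.000000, Gamma_xyy = 0.000000, Gamma_yxx = 0.000000, Gamma_yxy = 0.000000, Gamma_yyy = 0.000000; k1 = (-0.750000, 0.125000, 0.000000, 0.000000)
  k2: at (x, y) = (0.125000, 0.562500), (dx/dtau, dy/dtau) = (-0.750000, 0.125000); Gamma_xxx = 0.000000, Gamma_xxy = 0.000000, Gamma_xyy = 0.000000, Gamma_yxx = 0.000000, Gamma_yxy = 0.000000, Gamma_yyy = 0.000000; k2 = (-0.750000, 0.125000, 0.000000, 0.000000)
  k3: at (x, y) = (0.125000, 0.562500), (dx/dtau, dy/dtau) = (-0.750000, 0.125000); Gamma_xxx = 0.000000, Gamma_xxy = 0.000000, Gamma_xyy = 0.000000, Gamma_yxx = 0.000000, Gamma_yxy = 0.000000, Gamma_yyy = 0.000000; k3 = (-0.750000, 0.125000, 0.000000, 0.000000)
  k4: at (x, y) = (0.050000, 0.575000), (dx/dtau, dy/dtau) = (-0.750000, 0.125000); Gamma_xxx = 0.000000, Gamma_xxy = 0.000000, Gamma_xyy = 0.000000, Gamma_yxx = 0.000000, Gamma_yxy = 0.000000, Gamma_yyy = 0.000000; k4 = (-0.750000, 0.125000, 0.000000, 0.000000)
  Y <- Y + (h/6)(k1 + 2k2 + 2k3 + k4): x = 0.0500, y = 0.5750, dx/dtau = -0.7500, dy/dtau = 0.1250


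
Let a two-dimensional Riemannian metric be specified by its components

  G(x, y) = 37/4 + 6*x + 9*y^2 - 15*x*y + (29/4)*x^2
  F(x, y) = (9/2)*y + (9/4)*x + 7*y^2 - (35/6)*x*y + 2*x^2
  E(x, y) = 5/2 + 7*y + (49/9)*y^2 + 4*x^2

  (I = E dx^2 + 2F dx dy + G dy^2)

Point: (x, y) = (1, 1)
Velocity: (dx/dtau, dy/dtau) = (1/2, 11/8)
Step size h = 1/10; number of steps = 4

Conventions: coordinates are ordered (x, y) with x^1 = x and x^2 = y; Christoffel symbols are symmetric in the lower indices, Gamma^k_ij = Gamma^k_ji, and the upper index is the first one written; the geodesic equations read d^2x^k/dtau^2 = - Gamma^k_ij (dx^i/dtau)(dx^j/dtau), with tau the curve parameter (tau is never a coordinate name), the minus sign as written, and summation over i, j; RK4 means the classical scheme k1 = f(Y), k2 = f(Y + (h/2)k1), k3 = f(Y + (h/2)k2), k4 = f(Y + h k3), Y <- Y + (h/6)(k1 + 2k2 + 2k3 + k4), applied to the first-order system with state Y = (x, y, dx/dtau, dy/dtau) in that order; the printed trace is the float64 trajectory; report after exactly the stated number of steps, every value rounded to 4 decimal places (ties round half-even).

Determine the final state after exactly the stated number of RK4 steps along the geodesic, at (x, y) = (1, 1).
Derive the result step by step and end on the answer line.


f(Y) = (dx/dtau, dy/dtau, -Gamma^x_ij Y'^i Y'^j, -Gamma^y_ij Y'^i Y'^j) with the Gammas evaluated at the stage position; h = 0.100000; intermediate values shown to 6 dp
step 0: x = 1.0000, y = 1.0000, dx/dtau = 0.5000, dy/dtau = 1.3750
step 1:
  k1: at (x, y) = (1.000000, 1.000000), (dx/dtau, dy/dtau) = (0.500000, 1.375000); Gamma_xxx = 0.702787, Gamma_xxy = 0.561570, Gamma_xyy = 0.694305, Gamma_yxx = -0.939217, Gamma_yxy = -0.170843, Gamma_yyy = -0.326375; k1 = (0.500000, 1.375000, -2.260526, 1.086766)
  k2: at (x, y) = (1.025000, 1.068750), (dx/dtau, dy/dtau) = (0.386974, 1.429338); Gamma_xxx = 0.743471, Gamma_xxy = 0.577253, Gamma_xyy = 0.730306, Gamma_yxx = -1.022775, Gamma_yxy = -0.227188, Gamma_yyy = -0.354123; k2 = (0.386974, 1.429338, -2.241932, 1.127958)
  k3: at (x, y) = (1.019349, 1.071467), (dx/dtau, dy/dtau) = (0.387903, 1.431398); Gamma_xxx = 0.748950, Gamma_xxy = 0.582908, Gamma_xyy = 0.739224, Gamma_yxx = -1.032051, Gamma_yxy = -0.235933, Gamma_yyy = -0.357813; k3 = (0.387903, 1.431398, -2.274602, 1.150416)
  k4: at (x, y) = (1.038790, 1.143140), (dx/dtau, dy/dtau) = (0.272540, 1.490042); Gamma_xxx = 0.799619, Gamma_xxy = 0.607947, Gamma_xyy = 0.781517, Gamma_yxx = -1.128405, Gamma_yxy = -0.304412, Gamma_yyy = -0.392439; k4 = (0.272540, 1.490042, -2.288307, 1.202358)
  Y <- Y + (h/6)(k1 + 2k2 + 2k3 + k4): x = 1.0387, y = 1.1431, dx/dtau = 0.2736, dy/dtau = 1.4891
step 2:
  k1: at (x, y) = (1.038705, 1.143109), (dx/dtau, dy/dtau) = (0.273635, 1.489098); Gamma_xxx = 0.799646, Gamma_xxy = 0.607997, Gamma_xyy = 0.781587, Gamma_yxx = -1.128434, Gamma_yxy = -0.304462, Gamma_yyy = -0.392458; k1 = (0.273635, 1.489098, -2.288456, 1.202851)
  k2: at (x, y) = (1.052387, 1.217563), (dx/dtau, dy/dtau) = (0.159212, 1.549240); Gamma_xxx = 0.861508, Gamma_xxy = 0.643512, Gamma_xyy = 0.831102, Gamma_yxx = -1.238502, Gamma_yxy = -0.386369, Gamma_yyy = -0.435193; k2 = (0.159212, 1.549240, -2.334059, 1.266522)
  k3: at (x, y) = (1.046666, 1.220571), (dx/dtau, dy/dtau) = (0.156932, 1.552424); Gamma_xxx = 0.868664, Gamma_xxy = 0.650503, Gamma_xyy = 0.840353, Gamma_yxx = -1.249276, Gamma_yxy = -0.396902, Gamma_yyy = -0.440349; k3 = (0.156932, 1.552424, -2.363618, 1.285408)
  k4: at (x, y) = (1.054398, 1.298351), (dx/dtau, dy/dtau) = (0.037273, 1.617639); Gamma_xxx = 0.945185, Gamma_xxy = 0.699578, Gamma_xyy = 0.899050, Gamma_yxx = -1.376125, Gamma_yxy = -0.496032, Gamma_yyy = -0.494533; k4 = (0.037273, 1.617639, -2.438268, 1.355800)
  Y <- Y + (h/6)(k1 + 2k2 + 2k3 + k4): x = 1.0544, y = 1.2983, dx/dtau = 0.0383, dy/dtau = 1.6168
step 3:
  k1: at (x, y) = (1.054425, 1.298276), (dx/dtau, dy/dtau) = (0.038267, 1.616806); Gamma_xxx = 0.945081, Gamma_xxy = 0.699495, Gamma_xyy = 0.898953, Gamma_yxx = -1.375965, Gamma_yxy = -0.495892, Gamma_yyy = -0.494457; k1 = (0.038267, 1.616806, -2.437859, 1.355919)
  k2: at (x, y) = (1.056338, 1.379117), (dx/dtau, dy/dtau) = (-0.083626, 1.684602); Gamma_xxx = 1.037474, Gamma_xxy = 0.763611, Gamma_xyy = 0.968055, Gamma_yxx = -1.519995, Gamma_yxy = -0.613420, Gamma_yyy = -0.561743; k2 = (-0.083626, 1.684602, -2.539333, 1.431958)
  k3: at (x, y) = (1.050244, 1.382506), (dx/dtau, dy/dtau) = (-0.088700, 1.688404); Gamma_xxx = 1.047085, Gamma_xxy = 0.772976, Gamma_xyy = 0.978709, Gamma_yxx = -1.532873, Gamma_yxy = -0.626762, Gamma_yyy = -0.569290; k3 = (-0.088700, 1.688404, -2.566731, 1.447210)
  k4: at (x, y) = (1.045555, 1.467117), (dx/dtau, dy/dtau) = (-0.218406, 1.761527); Gamma_xxx = 1.160434, Gamma_xxy = 0.857625, Gamma_xyy = 1.062746, Gamma_yxx = -1.698128, Gamma_yxy = -0.768522, Gamma_yyy = -0.655197; k4 = (-0.218406, 1.761527, -2.693127, 1.522722)
  Y <- Y + (h/6)(k1 + 2k2 + 2k3 + k4): x = 1.0457, y = 1.4670, dx/dtau = -0.2175, dy/dtau = 1.7608
step 4:
  k1: at (x, y) = (1.045678, 1.467015), (dx/dtau, dy/dtau) = (-0.217452, 1.760756); Gamma_xxx = 1.160175, Gamma_xxy = 0.857380, Gamma_xyy = 1.062487, Gamma_yxx = -1.697794, Gamma_yxy = -0.768176, Gamma_yyy = -0.654986; k1 = (-0.217452, 1.760756, -2.692300, 1.522672)
  k2: at (x, y) = (1.034806, 1.555053), (dx/dtau, dy/dtau) = (-0.352067, 1.836890); Gamma_xxx = 1.295516, Gamma_xxy = 0.964496, Gamma_xyy = 1.163420, Gamma_yxx = -1.883780, Gamma_yxy = -0.935031, Gamma_yyy = -0.761693; k2 = (-0.352067, 1.836890, -2.838656, 1.594189)
  k3: at (x, y) = (1.028075, 1.558860), (dx/dtau, dy/dtau) = (-0.359384, 1.840465); Gamma_xxx = 1.308436, Gamma_xxy = 0.977589, Gamma_xyy = 1.176881, Gamma_yxx = -1.899075, Gamma_yxy = -0.952232, Gamma_yyy = -0.772917; k3 = (-0.359384, 1.840465, -2.862236, 1.603713)
  k4: at (x, y) = (1.009740, 1.651062), (dx/dtau, dy/dtau) = (-0.503675, 1.921127); Gamma_xxx = 1.472108, Gamma_xxy = 1.115450, Gamma_xyy = 1.302620, Gamma_yxx = -2.109559, Gamma_yxy = -1.151558, Gamma_yyy = -0.908614; k4 = (-0.503675, 1.921127, -3.022402, 1.660071)
  Y <- Y + (h/6)(k1 + 2k2 + 2k3 + k4): x = 1.0099, y = 1.6510, dx/dtau = -0.5027, dy/dtau = 1.9204

Answer: x = 1.0099, y = 1.6510, dx/dtau = -0.5027, dy/dtau = 1.9204


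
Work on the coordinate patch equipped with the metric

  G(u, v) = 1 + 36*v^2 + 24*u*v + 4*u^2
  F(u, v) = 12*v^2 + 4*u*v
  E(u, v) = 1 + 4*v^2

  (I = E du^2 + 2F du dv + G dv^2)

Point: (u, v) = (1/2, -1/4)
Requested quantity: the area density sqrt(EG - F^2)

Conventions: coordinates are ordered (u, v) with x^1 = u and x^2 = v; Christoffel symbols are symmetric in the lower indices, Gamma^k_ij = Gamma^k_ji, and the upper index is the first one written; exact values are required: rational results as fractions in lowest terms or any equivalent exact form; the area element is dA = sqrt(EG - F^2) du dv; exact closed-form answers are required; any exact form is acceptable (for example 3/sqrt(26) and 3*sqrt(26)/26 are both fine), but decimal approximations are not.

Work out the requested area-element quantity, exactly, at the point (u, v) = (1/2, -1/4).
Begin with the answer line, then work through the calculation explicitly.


Answer: sqrt(EG - F^2) = sqrt(6)/2

E = 5/4, F = 1/4, G = 5/4; EG - F^2 = 3/2


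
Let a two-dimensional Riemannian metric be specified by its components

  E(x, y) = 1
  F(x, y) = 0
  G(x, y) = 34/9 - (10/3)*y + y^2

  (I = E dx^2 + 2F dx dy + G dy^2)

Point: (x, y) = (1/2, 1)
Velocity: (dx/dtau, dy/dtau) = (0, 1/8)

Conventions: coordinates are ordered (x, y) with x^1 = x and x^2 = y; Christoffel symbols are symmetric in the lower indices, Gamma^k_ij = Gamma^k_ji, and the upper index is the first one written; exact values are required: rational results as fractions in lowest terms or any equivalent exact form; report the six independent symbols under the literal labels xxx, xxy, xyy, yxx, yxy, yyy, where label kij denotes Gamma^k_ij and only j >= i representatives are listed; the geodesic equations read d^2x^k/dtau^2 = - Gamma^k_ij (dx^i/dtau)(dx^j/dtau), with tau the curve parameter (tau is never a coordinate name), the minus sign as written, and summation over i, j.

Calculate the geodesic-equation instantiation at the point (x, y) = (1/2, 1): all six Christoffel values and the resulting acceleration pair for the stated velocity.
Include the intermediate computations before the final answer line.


E = 1, F = 0, G = 13/9 at the point
E_x = 0, E_y = 0, F_x = 0, F_y = 0, G_x = 0, G_y = -4/3
EG - F^2 = 13/9;  g^inv = (9/13) * [[13/9, 0], [0, 1]]
first-kind symbols [ij,l] = (1/2)(d_i g_jl + d_j g_il - d_l g_ij): [xx,x] = E_x/2 = 0, [xx,y] = F_x - E_y/2 = 0, [xy,x] = E_y/2 = 0, [xy,y] = G_x/2 = 0, [yy,x] = F_y - G_x/2 = 0, [yy,y] = G_y/2 = -2/3
Gamma^x_ij = (G*[ij,x] - F*[ij,y])/(EG - F^2), Gamma^y_ij = (E*[ij,y] - F*[ij,x])/(EG - F^2)
Gamma_xxx = 0, Gamma_xxy = 0, Gamma_xyy = 0, Gamma_yxx = 0, Gamma_yxy = 0, Gamma_yyy = -6/13
d^2x/dtau^2 = -(Gamma_xxx*(0)^2 + 2*Gamma_xxy*(0)*(1/8) + Gamma_xyy*(1/8)^2) = 0
d^2y/dtau^2 = -(Gamma_yxx*(0)^2 + 2*Gamma_yxy*(0)*(1/8) + Gamma_yyy*(1/8)^2) = 3/416

Answer: Gamma_xxx = 0, Gamma_xxy = 0, Gamma_xyy = 0, Gamma_yxx = 0, Gamma_yxy = 0, Gamma_yyy = -6/13; accelerations (d^2x/dtau^2, d^2y/dtau^2) = (0, 3/416)


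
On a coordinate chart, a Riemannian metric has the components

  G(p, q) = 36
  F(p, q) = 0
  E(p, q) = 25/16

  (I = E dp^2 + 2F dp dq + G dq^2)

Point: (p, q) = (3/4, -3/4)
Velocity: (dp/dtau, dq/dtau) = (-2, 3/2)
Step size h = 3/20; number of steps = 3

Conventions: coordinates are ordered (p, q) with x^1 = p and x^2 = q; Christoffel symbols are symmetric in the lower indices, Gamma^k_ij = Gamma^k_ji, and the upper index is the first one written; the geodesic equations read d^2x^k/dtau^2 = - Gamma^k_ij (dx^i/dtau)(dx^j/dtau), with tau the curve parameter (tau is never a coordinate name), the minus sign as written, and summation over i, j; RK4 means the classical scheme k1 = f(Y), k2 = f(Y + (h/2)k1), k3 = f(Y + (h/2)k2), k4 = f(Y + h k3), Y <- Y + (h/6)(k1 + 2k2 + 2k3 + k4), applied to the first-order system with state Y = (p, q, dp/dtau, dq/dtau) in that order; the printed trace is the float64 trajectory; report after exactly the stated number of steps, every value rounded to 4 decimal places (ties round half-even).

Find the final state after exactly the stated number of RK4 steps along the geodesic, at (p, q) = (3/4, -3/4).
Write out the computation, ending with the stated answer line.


f(Y) = (dp/dtau, dq/dtau, -Gamma^p_ij Y'^i Y'^j, -Gamma^q_ij Y'^i Y'^j) with the Gammas evaluated at the stage position; h = 0.150000; intermediate values shown to 6 dp
step 0: p = 0.7500, q = -0.7500, dp/dtau = -2.0000, dq/dtau = 1.5000
step 1:
  k1: at (p, q) = (0.750000, -0.750000), (dp/dtau, dq/dtau) = (-2.000000, 1.500000); Gamma_ppp = 0.000000, Gamma_ppq = 0.000000, Gamma_pqq = 0.000000, Gamma_qpp = 0.000000, Gamma_qpq = 0.000000, Gamma_qqq = 0.000000; k1 = (-2.000000, 1.500000, 0.000000, 0.000000)
  k2: at (p, q) = (0.600000, -0.637500), (dp/dtau, dq/dtau) = (-2.000000, 1.500000); Gamma_ppp = 0.000000, Gamma_ppq = 0.000000, Gamma_pqq = 0.000000, Gamma_qpp = 0.000000, Gamma_qpq = 0.000000, Gamma_qqq = 0.000000; k2 = (-2.000000, 1.500000, 0.000000, 0.000000)
  k3: at (p, q) = (0.600000, -0.637500), (dp/dtau, dq/dtau) = (-2.000000, 1.500000); Gamma_ppp = 0.000000, Gamma_ppq = 0.000000, Gamma_pqq = 0.000000, Gamma_qpp = 0.000000, Gamma_qpq = 0.000000, Gamma_qqq = 0.000000; k3 = (-2.000000, 1.500000, 0.000000, 0.000000)
  k4: at (p, q) = (0.450000, -0.525000), (dp/dtau, dq/dtau) = (-2.000000, 1.500000); Gamma_ppp = 0.000000, Gamma_ppq = 0.000000, Gamma_pqq = 0.000000, Gamma_qpp = 0.000000, Gamma_qpq = 0.000000, Gamma_qqq = 0.000000; k4 = (-2.000000, 1.500000, 0.000000, 0.000000)
  Y <- Y + (h/6)(k1 + 2k2 + 2k3 + k4): p = 0.4500, q = -0.5250, dp/dtau = -2.0000, dq/dtau = 1.5000
step 2:
  k1: at (p, q) = (0.450000, -0.525000), (dp/dtau, dq/dtau) = (-2.000000, 1.500000); Gamma_ppp = 0.000000, Gamma_ppq = 0.000000, Gamma_pqq = 0.000000, Gamma_qpp = 0.000000, Gamma_qpq = 0.000000, Gamma_qqq = 0.000000; k1 = (-2.000000, 1.500000, 0.000000, 0.000000)
  k2: at (p, q) = (0.300000, -0.412500), (dp/dtau, dq/dtau) = (-2.000000, 1.500000); Gamma_ppp = 0.000000, Gamma_ppq = 0.000000, Gamma_pqq = 0.000000, Gamma_qpp = 0.000000, Gamma_qpq = 0.000000, Gamma_qqq = 0.000000; k2 = (-2.000000, 1.500000, 0.000000, 0.000000)
  k3: at (p, q) = (0.300000, -0.412500), (dp/dtau, dq/dtau) = (-2.000000, 1.500000); Gamma_ppp = 0.000000, Gamma_ppq = 0.000000, Gamma_pqq = 0.000000, Gamma_qpp = 0.000000, Gamma_qpq = 0.000000, Gamma_qqq = 0.000000; k3 = (-2.000000, 1.500000, 0.000000, 0.000000)
  k4: at (p, q) = (0.150000, -0.300000), (dp/dtau, dq/dtau) = (-2.000000, 1.500000); Gamma_ppp = 0.000000, Gamma_ppq = 0.000000, Gamma_pqq = 0.000000, Gamma_qpp = 0.000000, Gamma_qpq = 0.000000, Gamma_qqq = 0.000000; k4 = (-2.000000, 1.500000, 0.000000, 0.000000)
  Y <- Y + (h/6)(k1 + 2k2 + 2k3 + k4): p = 0.1500, q = -0.3000, dp/dtau = -2.0000, dq/dtau = 1.5000
step 3:
  k1: at (p, q) = (0.150000, -0.300000), (dp/dtau, dq/dtau) = (-2.000000, 1.500000); Gamma_ppp = 0.000000, Gamma_ppq = 0.000000, Gamma_pqq = 0.000000, Gamma_qpp = 0.000000, Gamma_qpq = 0.000000, Gamma_qqq = 0.000000; k1 = (-2.000000, 1.500000, 0.000000, 0.000000)
  k2: at (p, q) = (0.000000, -0.187500), (dp/dtau, dq/dtau) = (-2.000000, 1.500000); Gamma_ppp = 0.000000, Gamma_ppq = 0.000000, Gamma_pqq = 0.000000, Gamma_qpp = 0.000000, Gamma_qpq = 0.000000, Gamma_qqq = 0.000000; k2 = (-2.000000, 1.500000, 0.000000, 0.000000)
  k3: at (p, q) = (0.000000, -0.187500), (dp/dtau, dq/dtau) = (-2.000000, 1.500000); Gamma_ppp = 0.000000, Gamma_ppq = 0.000000, Gamma_pqq = 0.000000, Gamma_qpp = 0.000000, Gamma_qpq = 0.000000, Gamma_qqq = 0.000000; k3 = (-2.000000, 1.500000, 0.000000, 0.000000)
  k4: at (p, q) = (-0.150000, -0.075000), (dp/dtau, dq/dtau) = (-2.000000, 1.500000); Gamma_ppp = 0.000000, Gamma_ppq = 0.000000, Gamma_pqq = 0.000000, Gamma_qpp = 0.000000, Gamma_qpq = 0.000000, Gamma_qqq = 0.000000; k4 = (-2.000000, 1.500000, 0.000000, 0.000000)
  Y <- Y + (h/6)(k1 + 2k2 + 2k3 + k4): p = -0.1500, q = -0.0750, dp/dtau = -2.0000, dq/dtau = 1.5000

Answer: p = -0.1500, q = -0.0750, dp/dtau = -2.0000, dq/dtau = 1.5000
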